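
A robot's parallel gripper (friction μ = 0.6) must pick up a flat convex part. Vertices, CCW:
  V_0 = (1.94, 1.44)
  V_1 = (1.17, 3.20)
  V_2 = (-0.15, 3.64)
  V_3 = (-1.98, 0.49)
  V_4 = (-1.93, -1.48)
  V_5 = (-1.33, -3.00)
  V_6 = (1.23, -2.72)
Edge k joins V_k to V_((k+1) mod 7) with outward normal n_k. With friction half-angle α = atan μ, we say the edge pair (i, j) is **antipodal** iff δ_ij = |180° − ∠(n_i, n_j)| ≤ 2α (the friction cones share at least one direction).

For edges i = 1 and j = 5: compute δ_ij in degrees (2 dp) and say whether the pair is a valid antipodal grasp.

δ = 24.68°, valid

α = atan 0.6 = 30.96°;  2α = 61.93°
edge 1: e_1 = (-1.32, +0.44);  n_1 = (+0.3162, +0.9487)
edge 5: e_5 = (+2.56, +0.28);  n_5 = (+0.1087, -0.9941)
∠(n_1, n_5) = 155.32°
δ = |180° − 155.32°| = 24.68°
24.68° ≤ 2α = 61.93°  →  valid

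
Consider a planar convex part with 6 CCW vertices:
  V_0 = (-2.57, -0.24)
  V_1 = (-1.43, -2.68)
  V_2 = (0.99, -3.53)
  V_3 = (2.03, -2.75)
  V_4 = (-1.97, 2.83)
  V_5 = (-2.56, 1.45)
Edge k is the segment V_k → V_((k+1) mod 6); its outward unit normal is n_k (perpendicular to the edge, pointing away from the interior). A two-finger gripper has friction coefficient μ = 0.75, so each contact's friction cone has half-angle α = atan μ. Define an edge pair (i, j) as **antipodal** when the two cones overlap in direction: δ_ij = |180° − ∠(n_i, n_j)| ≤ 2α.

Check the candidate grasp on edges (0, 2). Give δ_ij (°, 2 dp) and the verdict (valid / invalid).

δ = 78.17°, invalid

α = atan 0.75 = 36.87°;  2α = 73.74°
edge 0: e_0 = (+1.14, -2.44);  n_0 = (-0.9060, -0.4233)
edge 2: e_2 = (+1.04, +0.78);  n_2 = (+0.6000, -0.8000)
∠(n_0, n_2) = 101.83°
δ = |180° − 101.83°| = 78.17°
78.17° > 2α = 73.74°  →  invalid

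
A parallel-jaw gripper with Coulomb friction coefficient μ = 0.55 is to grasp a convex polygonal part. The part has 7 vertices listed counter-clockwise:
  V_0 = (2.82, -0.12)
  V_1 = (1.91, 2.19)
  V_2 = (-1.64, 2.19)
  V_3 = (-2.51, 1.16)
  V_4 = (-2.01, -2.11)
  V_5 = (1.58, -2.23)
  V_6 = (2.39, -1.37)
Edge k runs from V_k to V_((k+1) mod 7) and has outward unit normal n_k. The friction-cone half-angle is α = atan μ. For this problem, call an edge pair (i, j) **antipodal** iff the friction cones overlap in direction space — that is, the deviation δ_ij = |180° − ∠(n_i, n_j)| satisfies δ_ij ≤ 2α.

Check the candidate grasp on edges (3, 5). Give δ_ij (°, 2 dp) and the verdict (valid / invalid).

α = atan 0.55 = 28.81°;  2α = 57.62°
edge 3: e_3 = (+0.50, -3.27);  n_3 = (-0.9885, -0.1511)
edge 5: e_5 = (+0.81, +0.86);  n_5 = (+0.7280, -0.6856)
∠(n_3, n_5) = 128.02°
δ = |180° − 128.02°| = 51.98°
51.98° ≤ 2α = 57.62°  →  valid

δ = 51.98°, valid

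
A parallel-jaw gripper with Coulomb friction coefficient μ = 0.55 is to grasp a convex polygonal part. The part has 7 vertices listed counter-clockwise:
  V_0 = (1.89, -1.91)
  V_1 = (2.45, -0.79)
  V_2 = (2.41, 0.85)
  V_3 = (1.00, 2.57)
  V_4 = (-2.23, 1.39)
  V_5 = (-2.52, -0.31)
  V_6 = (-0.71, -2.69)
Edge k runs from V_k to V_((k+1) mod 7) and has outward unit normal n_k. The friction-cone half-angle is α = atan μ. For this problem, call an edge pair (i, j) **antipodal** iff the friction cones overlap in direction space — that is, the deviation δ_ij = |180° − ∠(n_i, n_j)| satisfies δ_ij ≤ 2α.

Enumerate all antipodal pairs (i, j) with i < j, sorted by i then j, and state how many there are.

count = 7; pairs: (0,3), (0,4), (1,4), (1,5), (2,4), (2,5), (3,6)

α = atan 0.55 = 28.81°;  2α = 57.62°
n_0 = (+0.8944, -0.4472)
n_1 = (+0.9997, +0.0244)
n_2 = (+0.7734, +0.6340)
n_3 = (-0.3431, +0.9393)
n_4 = (-0.9858, +0.1682)
n_5 = (-0.7960, -0.6053)
n_6 = (+0.2873, -0.9578)
  (0,1): δ = 152.04°  ·
  (0,2): δ = 114.09°  ·
  (0,3): δ = 43.37°  ✓
  (0,4): δ = 16.88°  ✓
  (0,5): δ = 63.82°  ·
  (0,6): δ = 133.26°  ·
  (1,2): δ = 142.05°  ·
  (1,3): δ = 71.33°  ·
  (1,4): δ = 11.08°  ✓
  (1,5): δ = 35.86°  ✓
  (1,6): δ = 105.30°  ·
  (2,3): δ = 109.28°  ·
  (2,4): δ = 49.02°  ✓
  (2,5): δ = 2.09°  ✓
  (2,6): δ = 67.36°  ·
  (3,4): δ = 119.75°  ·
  (3,5): δ = 72.82°  ·
  (3,6): δ = 3.37°  ✓
  (4,5): δ = 133.07°  ·
  (4,6): δ = 63.62°  ·
  (5,6): δ = 110.55°  ·
antipodal pairs: 7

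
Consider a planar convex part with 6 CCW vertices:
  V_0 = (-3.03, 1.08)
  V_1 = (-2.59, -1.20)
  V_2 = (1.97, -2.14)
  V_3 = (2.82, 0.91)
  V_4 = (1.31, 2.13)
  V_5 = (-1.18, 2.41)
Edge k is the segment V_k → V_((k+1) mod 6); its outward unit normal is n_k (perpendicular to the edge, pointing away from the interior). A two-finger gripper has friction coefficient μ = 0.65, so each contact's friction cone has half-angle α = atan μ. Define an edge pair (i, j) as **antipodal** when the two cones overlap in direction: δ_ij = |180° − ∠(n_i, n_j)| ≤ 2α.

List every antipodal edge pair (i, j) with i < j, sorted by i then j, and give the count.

count = 6; pairs: (0,2), (0,3), (1,3), (1,4), (1,5), (2,5)

α = atan 0.65 = 33.02°;  2α = 66.05°
n_0 = (-0.9819, -0.1895)
n_1 = (-0.2019, -0.9794)
n_2 = (+0.9633, -0.2685)
n_3 = (+0.6285, +0.7778)
n_4 = (+0.1117, +0.9937)
n_5 = (-0.5837, +0.8120)
  (0,1): δ = 112.57°  ·
  (0,2): δ = 26.50°  ✓
  (0,3): δ = 40.14°  ✓
  (0,4): δ = 72.66°  ·
  (0,5): δ = 114.79°  ·
  (1,2): δ = 93.92°  ·
  (1,3): δ = 27.29°  ✓
  (1,4): δ = 5.23°  ✓
  (1,5): δ = 47.36°  ✓
  (2,3): δ = 113.36°  ·
  (2,4): δ = 80.84°  ·
  (2,5): δ = 38.71°  ✓
  (3,4): δ = 147.48°  ·
  (3,5): δ = 105.35°  ·
  (4,5): δ = 137.87°  ·
antipodal pairs: 6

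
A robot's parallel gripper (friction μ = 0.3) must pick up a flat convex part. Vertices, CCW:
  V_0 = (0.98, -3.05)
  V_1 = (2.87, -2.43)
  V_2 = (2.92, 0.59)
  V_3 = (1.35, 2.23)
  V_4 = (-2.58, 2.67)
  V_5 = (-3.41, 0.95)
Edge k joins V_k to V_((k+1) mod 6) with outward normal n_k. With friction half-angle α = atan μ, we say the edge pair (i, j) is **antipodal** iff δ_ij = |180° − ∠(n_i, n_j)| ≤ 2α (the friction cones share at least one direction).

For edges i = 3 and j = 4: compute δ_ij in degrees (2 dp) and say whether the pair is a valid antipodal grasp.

δ = 109.37°, invalid

α = atan 0.3 = 16.70°;  2α = 33.40°
edge 3: e_3 = (-3.93, +0.44);  n_3 = (+0.1113, +0.9938)
edge 4: e_4 = (-0.83, -1.72);  n_4 = (-0.9006, +0.4346)
∠(n_3, n_4) = 70.63°
δ = |180° − 70.63°| = 109.37°
109.37° > 2α = 33.40°  →  invalid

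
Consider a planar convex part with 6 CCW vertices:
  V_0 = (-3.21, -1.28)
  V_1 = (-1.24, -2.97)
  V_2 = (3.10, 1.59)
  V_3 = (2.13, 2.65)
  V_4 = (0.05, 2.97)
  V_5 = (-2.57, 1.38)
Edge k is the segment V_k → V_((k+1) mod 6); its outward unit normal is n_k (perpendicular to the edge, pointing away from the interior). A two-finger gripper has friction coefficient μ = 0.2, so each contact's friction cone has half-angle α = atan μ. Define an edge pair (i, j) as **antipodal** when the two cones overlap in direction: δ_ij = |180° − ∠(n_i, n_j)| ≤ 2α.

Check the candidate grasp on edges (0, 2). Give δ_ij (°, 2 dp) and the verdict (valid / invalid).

δ = 6.91°, valid

α = atan 0.2 = 11.31°;  2α = 22.62°
edge 0: e_0 = (+1.97, -1.69);  n_0 = (-0.6511, -0.7590)
edge 2: e_2 = (-0.97, +1.06);  n_2 = (+0.7377, +0.6751)
∠(n_0, n_2) = 173.09°
δ = |180° − 173.09°| = 6.91°
6.91° ≤ 2α = 22.62°  →  valid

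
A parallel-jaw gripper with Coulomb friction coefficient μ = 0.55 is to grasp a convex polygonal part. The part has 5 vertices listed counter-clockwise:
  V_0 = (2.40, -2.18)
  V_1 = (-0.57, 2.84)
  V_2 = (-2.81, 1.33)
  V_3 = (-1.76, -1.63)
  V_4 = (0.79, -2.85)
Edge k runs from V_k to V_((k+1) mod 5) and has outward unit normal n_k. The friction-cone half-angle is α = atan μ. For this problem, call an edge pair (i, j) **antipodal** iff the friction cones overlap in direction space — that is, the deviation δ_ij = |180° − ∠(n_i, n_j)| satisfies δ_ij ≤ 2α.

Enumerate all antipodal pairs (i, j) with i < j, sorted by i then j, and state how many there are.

α = atan 0.55 = 28.81°;  2α = 57.62°
n_0 = (+0.8607, +0.5092)
n_1 = (-0.5590, +0.8292)
n_2 = (-0.9425, -0.3343)
n_3 = (-0.4316, -0.9021)
n_4 = (+0.3842, -0.9232)
  (0,1): δ = 86.63°  ·
  (0,2): δ = 11.08°  ✓
  (0,3): δ = 33.82°  ✓
  (0,4): δ = 81.98°  ·
  (1,2): δ = 104.45°  ·
  (1,3): δ = 59.55°  ·
  (1,4): δ = 11.39°  ✓
  (2,3): δ = 135.10°  ·
  (2,4): δ = 86.94°  ·
  (3,4): δ = 131.84°  ·
antipodal pairs: 3

count = 3; pairs: (0,2), (0,3), (1,4)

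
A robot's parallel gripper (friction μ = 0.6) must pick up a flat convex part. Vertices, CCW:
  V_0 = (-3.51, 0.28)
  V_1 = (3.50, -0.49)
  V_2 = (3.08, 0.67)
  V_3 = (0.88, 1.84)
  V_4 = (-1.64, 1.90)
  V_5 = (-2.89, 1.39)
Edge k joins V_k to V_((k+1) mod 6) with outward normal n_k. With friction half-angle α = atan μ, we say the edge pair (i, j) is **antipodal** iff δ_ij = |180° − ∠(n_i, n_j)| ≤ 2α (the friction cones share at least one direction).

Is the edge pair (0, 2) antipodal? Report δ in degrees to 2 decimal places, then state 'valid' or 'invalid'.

δ = 21.74°, valid

α = atan 0.6 = 30.96°;  2α = 61.93°
edge 0: e_0 = (+7.01, -0.77);  n_0 = (-0.1092, -0.9940)
edge 2: e_2 = (-2.20, +1.17);  n_2 = (+0.4695, +0.8829)
∠(n_0, n_2) = 158.26°
δ = |180° − 158.26°| = 21.74°
21.74° ≤ 2α = 61.93°  →  valid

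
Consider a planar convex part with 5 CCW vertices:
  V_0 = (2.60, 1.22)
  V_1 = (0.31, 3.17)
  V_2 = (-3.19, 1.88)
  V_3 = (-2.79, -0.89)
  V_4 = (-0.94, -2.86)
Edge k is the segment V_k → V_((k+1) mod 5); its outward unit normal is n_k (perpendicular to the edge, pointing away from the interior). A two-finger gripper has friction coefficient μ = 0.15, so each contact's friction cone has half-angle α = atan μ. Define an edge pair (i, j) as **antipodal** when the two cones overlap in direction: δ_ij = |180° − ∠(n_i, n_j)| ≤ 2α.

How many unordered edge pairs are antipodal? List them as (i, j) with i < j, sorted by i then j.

α = atan 0.15 = 8.53°;  2α = 17.06°
n_0 = (+0.6483, +0.7614)
n_1 = (-0.3458, +0.9383)
n_2 = (-0.9897, -0.1429)
n_3 = (-0.7290, -0.6846)
n_4 = (+0.7553, -0.6554)
  (0,1): δ = 119.35°  ·
  (0,2): δ = 41.37°  ·
  (0,3): δ = 6.38°  ✓
  (0,4): δ = 89.47°  ·
  (1,2): δ = 102.02°  ·
  (1,3): δ = 67.03°  ·
  (1,4): δ = 28.82°  ·
  (2,3): δ = 145.02°  ·
  (2,4): δ = 49.16°  ·
  (3,4): δ = 84.15°  ·
antipodal pairs: 1

count = 1; pairs: (0,3)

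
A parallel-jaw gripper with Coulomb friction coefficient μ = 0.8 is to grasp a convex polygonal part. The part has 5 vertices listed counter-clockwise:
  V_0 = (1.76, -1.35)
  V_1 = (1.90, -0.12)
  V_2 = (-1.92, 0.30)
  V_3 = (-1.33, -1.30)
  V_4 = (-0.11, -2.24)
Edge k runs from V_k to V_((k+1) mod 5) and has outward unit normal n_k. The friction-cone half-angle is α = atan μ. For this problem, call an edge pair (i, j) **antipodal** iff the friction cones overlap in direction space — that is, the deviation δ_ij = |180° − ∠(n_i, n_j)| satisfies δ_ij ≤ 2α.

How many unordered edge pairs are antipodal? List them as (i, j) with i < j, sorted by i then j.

α = atan 0.8 = 38.66°;  2α = 77.32°
n_0 = (+0.9936, -0.1131)
n_1 = (+0.1093, +0.9940)
n_2 = (-0.9382, -0.3460)
n_3 = (-0.6103, -0.7921)
n_4 = (+0.4297, -0.9029)
  (0,1): δ = 89.78°  ·
  (0,2): δ = 26.73°  ✓
  (0,3): δ = 58.88°  ✓
  (0,4): δ = 121.94°  ·
  (1,2): δ = 63.48°  ✓
  (1,3): δ = 31.34°  ✓
  (1,4): δ = 31.73°  ✓
  (2,3): δ = 147.86°  ·
  (2,4): δ = 84.79°  ·
  (3,4): δ = 116.93°  ·
antipodal pairs: 5

count = 5; pairs: (0,2), (0,3), (1,2), (1,3), (1,4)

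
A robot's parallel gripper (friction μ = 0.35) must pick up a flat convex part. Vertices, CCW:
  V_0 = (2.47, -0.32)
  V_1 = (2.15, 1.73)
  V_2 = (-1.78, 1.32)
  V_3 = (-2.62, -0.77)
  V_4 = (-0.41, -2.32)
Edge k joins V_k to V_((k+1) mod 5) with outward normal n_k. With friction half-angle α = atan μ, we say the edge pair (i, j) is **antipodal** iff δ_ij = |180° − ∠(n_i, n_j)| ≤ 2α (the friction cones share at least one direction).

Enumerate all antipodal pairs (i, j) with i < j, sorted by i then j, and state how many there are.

α = atan 0.35 = 19.29°;  2α = 38.58°
n_0 = (+0.9880, +0.1542)
n_1 = (-0.1038, +0.9946)
n_2 = (-0.9279, +0.3729)
n_3 = (-0.5742, -0.8187)
n_4 = (+0.5704, -0.8214)
  (0,1): δ = 92.92°  ·
  (0,2): δ = 30.77°  ✓
  (0,3): δ = 46.08°  ·
  (0,4): δ = 115.91°  ·
  (1,2): δ = 117.85°  ·
  (1,3): δ = 41.00°  ·
  (1,4): δ = 28.82°  ✓
  (2,3): δ = 103.15°  ·
  (2,4): δ = 33.33°  ✓
  (3,4): δ = 110.18°  ·
antipodal pairs: 3

count = 3; pairs: (0,2), (1,4), (2,4)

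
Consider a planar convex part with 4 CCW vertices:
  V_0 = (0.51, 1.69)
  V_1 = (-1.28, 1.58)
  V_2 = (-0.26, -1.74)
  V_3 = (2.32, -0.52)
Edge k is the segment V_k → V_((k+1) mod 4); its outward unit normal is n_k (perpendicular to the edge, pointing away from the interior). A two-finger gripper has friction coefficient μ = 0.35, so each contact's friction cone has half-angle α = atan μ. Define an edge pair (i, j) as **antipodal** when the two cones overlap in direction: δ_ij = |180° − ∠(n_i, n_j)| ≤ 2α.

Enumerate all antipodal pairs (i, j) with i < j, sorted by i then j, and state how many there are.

count = 2; pairs: (0,2), (1,3)

α = atan 0.35 = 19.29°;  2α = 38.58°
n_0 = (-0.0613, +0.9981)
n_1 = (-0.9559, -0.2937)
n_2 = (+0.4275, -0.9040)
n_3 = (+0.7736, +0.6336)
  (0,1): δ = 76.44°  ·
  (0,2): δ = 21.79°  ✓
  (0,3): δ = 125.80°  ·
  (1,2): δ = 81.77°  ·
  (1,3): δ = 22.24°  ✓
  (2,3): δ = 75.99°  ·
antipodal pairs: 2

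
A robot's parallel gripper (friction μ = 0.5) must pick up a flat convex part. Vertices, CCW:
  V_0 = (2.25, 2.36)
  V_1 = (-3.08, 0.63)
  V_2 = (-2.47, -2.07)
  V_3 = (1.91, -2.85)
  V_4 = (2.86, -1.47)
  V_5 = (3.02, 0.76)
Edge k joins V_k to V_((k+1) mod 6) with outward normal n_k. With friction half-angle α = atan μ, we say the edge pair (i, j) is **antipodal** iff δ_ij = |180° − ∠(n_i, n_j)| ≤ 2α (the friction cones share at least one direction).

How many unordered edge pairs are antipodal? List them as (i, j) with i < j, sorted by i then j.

count = 5; pairs: (0,2), (0,3), (1,3), (1,4), (1,5)

α = atan 0.5 = 26.57°;  2α = 53.13°
n_0 = (-0.3087, +0.9512)
n_1 = (-0.9754, -0.2204)
n_2 = (-0.1753, -0.9845)
n_3 = (+0.8237, -0.5670)
n_4 = (+0.9974, -0.0716)
n_5 = (+0.9011, +0.4336)
  (0,1): δ = 95.25°  ·
  (0,2): δ = 28.08°  ✓
  (0,3): δ = 37.47°  ✓
  (0,4): δ = 67.91°  ·
  (0,5): δ = 97.72°  ·
  (1,2): δ = 112.83°  ·
  (1,3): δ = 47.27°  ✓
  (1,4): δ = 16.83°  ✓
  (1,5): δ = 12.97°  ✓
  (2,3): δ = 114.45°  ·
  (2,4): δ = 84.01°  ·
  (2,5): δ = 54.20°  ·
  (3,4): δ = 149.56°  ·
  (3,5): δ = 119.76°  ·
  (4,5): δ = 150.20°  ·
antipodal pairs: 5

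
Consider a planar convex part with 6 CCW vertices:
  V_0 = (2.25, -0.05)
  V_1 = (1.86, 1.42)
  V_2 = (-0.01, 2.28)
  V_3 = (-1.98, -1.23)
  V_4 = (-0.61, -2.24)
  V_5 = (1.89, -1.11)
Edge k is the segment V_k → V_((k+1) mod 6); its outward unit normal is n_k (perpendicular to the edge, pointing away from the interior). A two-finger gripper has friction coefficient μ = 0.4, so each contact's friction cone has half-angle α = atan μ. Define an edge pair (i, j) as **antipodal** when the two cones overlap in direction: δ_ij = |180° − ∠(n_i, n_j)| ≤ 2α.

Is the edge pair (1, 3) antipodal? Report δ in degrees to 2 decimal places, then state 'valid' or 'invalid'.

δ = 11.70°, valid

α = atan 0.4 = 21.80°;  2α = 43.60°
edge 1: e_1 = (-1.87, +0.86);  n_1 = (+0.4178, +0.9085)
edge 3: e_3 = (+1.37, -1.01);  n_3 = (-0.5934, -0.8049)
∠(n_1, n_3) = 168.30°
δ = |180° − 168.30°| = 11.70°
11.70° ≤ 2α = 43.60°  →  valid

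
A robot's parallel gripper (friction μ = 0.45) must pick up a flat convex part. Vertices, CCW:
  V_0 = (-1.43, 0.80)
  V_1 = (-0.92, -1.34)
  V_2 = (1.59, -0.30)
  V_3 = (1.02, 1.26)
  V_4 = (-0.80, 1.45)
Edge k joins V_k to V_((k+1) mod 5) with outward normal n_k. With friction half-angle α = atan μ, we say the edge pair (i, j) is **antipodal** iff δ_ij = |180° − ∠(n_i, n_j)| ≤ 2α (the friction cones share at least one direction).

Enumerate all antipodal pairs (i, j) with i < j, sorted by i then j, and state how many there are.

count = 3; pairs: (0,2), (1,3), (1,4)

α = atan 0.45 = 24.23°;  2α = 48.46°
n_0 = (-0.9728, -0.2318)
n_1 = (+0.3828, -0.9238)
n_2 = (+0.9393, +0.3432)
n_3 = (+0.1038, +0.9946)
n_4 = (-0.7181, +0.6960)
  (0,1): δ = 80.90°  ·
  (0,2): δ = 6.67°  ✓
  (0,3): δ = 70.64°  ·
  (0,4): δ = 122.49°  ·
  (1,2): δ = 92.43°  ·
  (1,3): δ = 28.47°  ✓
  (1,4): δ = 23.39°  ✓
  (2,3): δ = 116.03°  ·
  (2,4): δ = 64.18°  ·
  (3,4): δ = 128.14°  ·
antipodal pairs: 3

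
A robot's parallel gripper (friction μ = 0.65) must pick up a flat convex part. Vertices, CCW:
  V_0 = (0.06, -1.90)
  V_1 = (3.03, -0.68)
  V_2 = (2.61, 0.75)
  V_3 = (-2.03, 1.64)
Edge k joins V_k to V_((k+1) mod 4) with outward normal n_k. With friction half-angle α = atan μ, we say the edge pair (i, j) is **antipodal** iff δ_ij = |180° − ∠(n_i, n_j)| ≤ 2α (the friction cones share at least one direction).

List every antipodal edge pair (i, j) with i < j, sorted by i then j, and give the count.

count = 3; pairs: (0,2), (1,3), (2,3)

α = atan 0.65 = 33.02°;  2α = 66.05°
n_0 = (+0.3800, -0.9250)
n_1 = (+0.9595, +0.2818)
n_2 = (+0.1884, +0.9821)
n_3 = (-0.8611, -0.5084)
  (0,1): δ = 95.96°  ·
  (0,2): δ = 33.19°  ✓
  (0,3): δ = 98.23°  ·
  (1,2): δ = 117.23°  ·
  (1,3): δ = 14.19°  ✓
  (2,3): δ = 48.58°  ✓
antipodal pairs: 3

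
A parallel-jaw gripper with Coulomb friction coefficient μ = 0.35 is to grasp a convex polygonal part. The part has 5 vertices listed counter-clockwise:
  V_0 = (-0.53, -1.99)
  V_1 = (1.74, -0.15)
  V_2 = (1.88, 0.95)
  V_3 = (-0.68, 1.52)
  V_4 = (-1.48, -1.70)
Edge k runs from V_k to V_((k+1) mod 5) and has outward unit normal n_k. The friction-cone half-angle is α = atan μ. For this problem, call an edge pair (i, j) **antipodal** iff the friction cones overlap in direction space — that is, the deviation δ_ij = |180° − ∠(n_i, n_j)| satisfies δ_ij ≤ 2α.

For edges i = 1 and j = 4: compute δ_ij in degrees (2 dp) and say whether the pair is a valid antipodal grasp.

α = atan 0.35 = 19.29°;  2α = 38.58°
edge 1: e_1 = (+0.14, +1.10);  n_1 = (+0.9920, -0.1263)
edge 4: e_4 = (+0.95, -0.29);  n_4 = (-0.2920, -0.9564)
∠(n_1, n_4) = 99.72°
δ = |180° − 99.72°| = 80.28°
80.28° > 2α = 38.58°  →  invalid

δ = 80.28°, invalid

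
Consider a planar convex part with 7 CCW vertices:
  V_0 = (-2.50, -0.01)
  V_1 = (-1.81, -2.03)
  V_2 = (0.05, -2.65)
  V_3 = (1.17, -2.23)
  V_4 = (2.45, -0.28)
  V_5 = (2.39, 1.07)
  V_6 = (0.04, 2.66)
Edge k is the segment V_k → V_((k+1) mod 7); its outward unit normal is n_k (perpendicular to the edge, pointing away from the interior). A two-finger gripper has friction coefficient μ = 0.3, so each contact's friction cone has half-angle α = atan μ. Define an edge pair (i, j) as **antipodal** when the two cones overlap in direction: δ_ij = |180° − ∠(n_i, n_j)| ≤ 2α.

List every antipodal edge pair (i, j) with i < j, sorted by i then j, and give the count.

α = atan 0.3 = 16.70°;  2α = 33.40°
n_0 = (-0.9463, -0.3232)
n_1 = (-0.3162, -0.9487)
n_2 = (+0.3511, -0.9363)
n_3 = (+0.8360, -0.5488)
n_4 = (+0.9990, +0.0444)
n_5 = (+0.5604, +0.8282)
n_6 = (-0.7245, +0.6892)
  (0,1): δ = 127.29°  ·
  (0,2): δ = 88.30°  ·
  (0,3): δ = 52.14°  ·
  (0,4): δ = 16.31°  ✓
  (0,5): δ = 37.06°  ·
  (0,6): δ = 117.57°  ·
  (1,2): δ = 141.01°  ·
  (1,3): δ = 104.85°  ·
  (1,4): δ = 69.02°  ·
  (1,5): δ = 15.65°  ✓
  (1,6): δ = 64.86°  ·
  (2,3): δ = 143.84°  ·
  (2,4): δ = 108.01°  ·
  (2,5): δ = 54.64°  ·
  (2,6): δ = 25.87°  ✓
  (3,4): δ = 144.17°  ·
  (3,5): δ = 90.80°  ·
  (3,6): δ = 10.29°  ✓
  (4,5): δ = 126.63°  ·
  (4,6): δ = 46.12°  ·
  (5,6): δ = 99.49°  ·
antipodal pairs: 4

count = 4; pairs: (0,4), (1,5), (2,6), (3,6)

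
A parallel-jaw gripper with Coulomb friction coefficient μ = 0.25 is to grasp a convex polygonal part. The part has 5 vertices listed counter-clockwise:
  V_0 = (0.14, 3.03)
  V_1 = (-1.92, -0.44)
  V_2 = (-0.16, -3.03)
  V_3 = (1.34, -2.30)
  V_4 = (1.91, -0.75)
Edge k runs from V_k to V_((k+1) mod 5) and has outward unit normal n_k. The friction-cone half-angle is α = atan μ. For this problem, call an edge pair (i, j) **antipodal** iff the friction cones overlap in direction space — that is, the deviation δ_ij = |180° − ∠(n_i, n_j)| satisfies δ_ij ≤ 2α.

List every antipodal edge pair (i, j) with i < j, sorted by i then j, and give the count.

count = 2; pairs: (0,3), (1,4)

α = atan 0.25 = 14.04°;  2α = 28.07°
n_0 = (-0.8599, +0.5105)
n_1 = (-0.8271, -0.5620)
n_2 = (+0.4376, -0.8992)
n_3 = (+0.9385, -0.3451)
n_4 = (+0.9056, +0.4241)
  (0,1): δ = 115.11°  ·
  (0,2): δ = 33.35°  ·
  (0,3): δ = 10.51°  ✓
  (0,4): δ = 55.79°  ·
  (1,2): δ = 98.25°  ·
  (1,3): δ = 54.39°  ·
  (1,4): δ = 9.11°  ✓
  (2,3): δ = 136.14°  ·
  (2,4): δ = 90.86°  ·
  (3,4): δ = 134.72°  ·
antipodal pairs: 2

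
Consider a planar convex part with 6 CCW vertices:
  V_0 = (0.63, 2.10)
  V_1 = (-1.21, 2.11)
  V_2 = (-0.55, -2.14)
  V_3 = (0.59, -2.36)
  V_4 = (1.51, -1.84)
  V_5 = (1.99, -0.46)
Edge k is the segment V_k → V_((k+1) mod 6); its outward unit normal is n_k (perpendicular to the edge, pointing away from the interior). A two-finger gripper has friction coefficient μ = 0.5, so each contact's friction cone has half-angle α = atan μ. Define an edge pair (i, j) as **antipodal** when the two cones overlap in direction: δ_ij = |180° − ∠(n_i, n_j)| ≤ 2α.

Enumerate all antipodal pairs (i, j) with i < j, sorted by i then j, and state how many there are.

α = atan 0.5 = 26.57°;  2α = 53.13°
n_0 = (+0.0054, +1.0000)
n_1 = (-0.9882, -0.1535)
n_2 = (-0.1895, -0.9819)
n_3 = (+0.4921, -0.8706)
n_4 = (+0.9445, -0.3285)
n_5 = (+0.8831, +0.4692)
  (0,1): δ = 80.86°  ·
  (0,2): δ = 10.61°  ✓
  (0,3): δ = 29.79°  ✓
  (0,4): δ = 71.13°  ·
  (0,5): δ = 118.29°  ·
  (1,2): δ = 109.75°  ·
  (1,3): δ = 69.35°  ·
  (1,4): δ = 28.01°  ✓
  (1,5): δ = 19.15°  ✓
  (2,3): δ = 139.60°  ·
  (2,4): δ = 98.26°  ·
  (2,5): δ = 51.10°  ✓
  (3,4): δ = 138.65°  ·
  (3,5): δ = 91.50°  ·
  (4,5): δ = 132.84°  ·
antipodal pairs: 5

count = 5; pairs: (0,2), (0,3), (1,4), (1,5), (2,5)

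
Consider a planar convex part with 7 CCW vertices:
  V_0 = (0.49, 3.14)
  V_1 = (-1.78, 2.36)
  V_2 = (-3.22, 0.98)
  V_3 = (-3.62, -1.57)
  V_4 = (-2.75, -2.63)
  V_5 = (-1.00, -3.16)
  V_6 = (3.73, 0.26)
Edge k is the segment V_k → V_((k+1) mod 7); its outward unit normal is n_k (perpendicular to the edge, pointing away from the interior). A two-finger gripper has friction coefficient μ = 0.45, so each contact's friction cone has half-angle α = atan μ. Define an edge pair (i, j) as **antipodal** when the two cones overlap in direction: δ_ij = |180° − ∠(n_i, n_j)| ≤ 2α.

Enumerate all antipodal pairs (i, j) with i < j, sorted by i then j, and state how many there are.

count = 6; pairs: (0,4), (0,5), (1,5), (2,5), (3,6), (4,6)

α = atan 0.45 = 24.23°;  2α = 48.46°
n_0 = (-0.3250, +0.9457)
n_1 = (-0.6919, +0.7220)
n_2 = (-0.9879, +0.1550)
n_3 = (-0.7730, -0.6344)
n_4 = (-0.2899, -0.9571)
n_5 = (+0.5859, -0.8104)
n_6 = (+0.6644, +0.7474)
  (0,1): δ = 155.18°  ·
  (0,2): δ = 117.88°  ·
  (0,3): δ = 69.59°  ·
  (0,4): δ = 35.81°  ✓
  (0,5): δ = 16.91°  ✓
  (0,6): δ = 119.40°  ·
  (1,2): δ = 142.70°  ·
  (1,3): δ = 94.40°  ·
  (1,4): δ = 60.63°  ·
  (1,5): δ = 7.91°  ✓
  (1,6): δ = 94.59°  ·
  (2,3): δ = 131.71°  ·
  (2,4): δ = 97.93°  ·
  (2,5): δ = 45.22°  ✓
  (2,6): δ = 57.28°  ·
  (3,4): δ = 146.23°  ·
  (3,5): δ = 93.51°  ·
  (3,6): δ = 8.99°  ✓
  (4,5): δ = 127.28°  ·
  (4,6): δ = 24.78°  ✓
  (5,6): δ = 77.50°  ·
antipodal pairs: 6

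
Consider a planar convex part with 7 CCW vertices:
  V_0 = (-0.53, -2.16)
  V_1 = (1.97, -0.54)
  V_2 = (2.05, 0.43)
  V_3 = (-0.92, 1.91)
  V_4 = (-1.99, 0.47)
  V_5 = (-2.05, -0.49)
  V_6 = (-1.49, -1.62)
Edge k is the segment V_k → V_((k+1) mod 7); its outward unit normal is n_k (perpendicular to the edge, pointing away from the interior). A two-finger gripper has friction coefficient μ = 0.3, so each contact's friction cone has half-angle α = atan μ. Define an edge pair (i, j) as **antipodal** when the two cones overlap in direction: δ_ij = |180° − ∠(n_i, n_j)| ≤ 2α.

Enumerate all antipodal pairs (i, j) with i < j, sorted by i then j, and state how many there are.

α = atan 0.3 = 16.70°;  2α = 33.40°
n_0 = (+0.5438, -0.8392)
n_1 = (+0.9966, -0.0822)
n_2 = (+0.4460, +0.8950)
n_3 = (-0.8027, +0.5964)
n_4 = (-0.9981, +0.0624)
n_5 = (-0.8960, -0.4440)
n_6 = (-0.4903, -0.8716)
  (0,1): δ = 127.66°  ·
  (0,2): δ = 59.43°  ·
  (0,3): δ = 20.44°  ✓
  (0,4): δ = 53.48°  ·
  (0,5): δ = 83.42°  ·
  (0,6): δ = 117.70°  ·
  (1,2): δ = 111.77°  ·
  (1,3): δ = 31.90°  ✓
  (1,4): δ = 1.14°  ✓
  (1,5): δ = 31.08°  ✓
  (1,6): δ = 65.36°  ·
  (2,3): δ = 100.13°  ·
  (2,4): δ = 67.09°  ·
  (2,5): δ = 37.15°  ·
  (2,6): δ = 2.87°  ✓
  (3,4): δ = 146.96°  ·
  (3,5): δ = 117.02°  ·
  (3,6): δ = 82.74°  ·
  (4,5): δ = 150.06°  ·
  (4,6): δ = 115.78°  ·
  (5,6): δ = 145.72°  ·
antipodal pairs: 5

count = 5; pairs: (0,3), (1,3), (1,4), (1,5), (2,6)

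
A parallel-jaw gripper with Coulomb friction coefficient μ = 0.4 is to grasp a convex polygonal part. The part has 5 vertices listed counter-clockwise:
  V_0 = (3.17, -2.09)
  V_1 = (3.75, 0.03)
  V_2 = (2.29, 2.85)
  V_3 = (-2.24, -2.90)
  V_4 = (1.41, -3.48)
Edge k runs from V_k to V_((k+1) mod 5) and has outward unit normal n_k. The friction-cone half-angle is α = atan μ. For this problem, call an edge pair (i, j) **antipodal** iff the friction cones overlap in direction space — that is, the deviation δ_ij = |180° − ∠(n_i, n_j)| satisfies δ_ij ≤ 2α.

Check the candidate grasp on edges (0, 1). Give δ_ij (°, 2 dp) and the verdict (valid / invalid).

α = atan 0.4 = 21.80°;  2α = 43.60°
edge 0: e_0 = (+0.58, +2.12);  n_0 = (+0.9646, -0.2639)
edge 1: e_1 = (-1.46, +2.82);  n_1 = (+0.8880, +0.4598)
∠(n_0, n_1) = 42.67°
δ = |180° − 42.67°| = 137.33°
137.33° > 2α = 43.60°  →  invalid

δ = 137.33°, invalid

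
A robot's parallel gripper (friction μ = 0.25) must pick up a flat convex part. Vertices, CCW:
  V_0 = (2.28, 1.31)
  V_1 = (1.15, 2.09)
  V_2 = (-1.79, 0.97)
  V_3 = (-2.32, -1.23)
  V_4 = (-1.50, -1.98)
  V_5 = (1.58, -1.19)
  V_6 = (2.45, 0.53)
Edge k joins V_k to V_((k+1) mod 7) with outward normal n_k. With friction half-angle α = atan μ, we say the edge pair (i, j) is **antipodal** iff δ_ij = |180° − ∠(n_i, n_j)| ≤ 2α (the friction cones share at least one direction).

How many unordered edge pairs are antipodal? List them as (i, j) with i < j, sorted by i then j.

count = 4; pairs: (0,3), (1,4), (2,5), (2,6)

α = atan 0.25 = 14.04°;  2α = 28.07°
n_0 = (+0.5681, +0.8230)
n_1 = (-0.3560, +0.9345)
n_2 = (-0.9722, +0.2342)
n_3 = (-0.6749, -0.7379)
n_4 = (+0.2485, -0.9686)
n_5 = (+0.8923, -0.4514)
n_6 = (+0.9771, +0.2129)
  (0,1): δ = 124.53°  ·
  (0,2): δ = 68.93°  ·
  (0,3): δ = 7.83°  ✓
  (0,4): δ = 49.00°  ·
  (0,5): δ = 97.79°  ·
  (0,6): δ = 136.91°  ·
  (1,2): δ = 124.40°  ·
  (1,3): δ = 63.30°  ·
  (1,4): δ = 6.47°  ✓
  (1,5): δ = 42.31°  ·
  (1,6): δ = 81.44°  ·
  (2,3): δ = 118.90°  ·
  (2,4): δ = 62.07°  ·
  (2,5): δ = 13.29°  ✓
  (2,6): δ = 25.84°  ✓
  (3,4): δ = 123.17°  ·
  (3,5): δ = 74.38°  ·
  (3,6): δ = 35.26°  ·
  (4,5): δ = 131.22°  ·
  (4,6): δ = 92.09°  ·
  (5,6): δ = 140.87°  ·
antipodal pairs: 4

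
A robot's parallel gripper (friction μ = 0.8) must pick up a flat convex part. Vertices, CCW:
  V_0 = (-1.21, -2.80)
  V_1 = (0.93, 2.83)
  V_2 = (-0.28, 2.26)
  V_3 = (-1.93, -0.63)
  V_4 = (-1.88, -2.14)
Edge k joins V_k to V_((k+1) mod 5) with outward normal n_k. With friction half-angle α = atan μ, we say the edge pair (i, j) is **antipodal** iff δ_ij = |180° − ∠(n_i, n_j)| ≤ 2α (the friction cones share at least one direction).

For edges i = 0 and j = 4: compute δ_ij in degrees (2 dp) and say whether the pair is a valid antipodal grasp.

α = atan 0.8 = 38.66°;  2α = 77.32°
edge 0: e_0 = (+2.14, +5.63);  n_0 = (+0.9348, -0.3553)
edge 4: e_4 = (+0.67, -0.66);  n_4 = (-0.7018, -0.7124)
∠(n_0, n_4) = 113.76°
δ = |180° − 113.76°| = 66.24°
66.24° ≤ 2α = 77.32°  →  valid

δ = 66.24°, valid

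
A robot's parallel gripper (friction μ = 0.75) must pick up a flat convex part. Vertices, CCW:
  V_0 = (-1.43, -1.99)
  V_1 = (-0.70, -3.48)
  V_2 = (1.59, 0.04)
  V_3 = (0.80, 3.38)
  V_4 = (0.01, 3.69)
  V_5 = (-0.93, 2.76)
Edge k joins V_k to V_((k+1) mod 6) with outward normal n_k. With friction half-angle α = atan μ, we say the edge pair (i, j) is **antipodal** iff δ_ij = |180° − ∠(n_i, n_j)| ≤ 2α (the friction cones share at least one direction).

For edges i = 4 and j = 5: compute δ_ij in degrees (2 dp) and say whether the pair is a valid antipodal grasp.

δ = 140.70°, invalid

α = atan 0.75 = 36.87°;  2α = 73.74°
edge 4: e_4 = (-0.94, -0.93);  n_4 = (-0.7033, +0.7109)
edge 5: e_5 = (-0.50, -4.75);  n_5 = (-0.9945, +0.1047)
∠(n_4, n_5) = 39.30°
δ = |180° − 39.30°| = 140.70°
140.70° > 2α = 73.74°  →  invalid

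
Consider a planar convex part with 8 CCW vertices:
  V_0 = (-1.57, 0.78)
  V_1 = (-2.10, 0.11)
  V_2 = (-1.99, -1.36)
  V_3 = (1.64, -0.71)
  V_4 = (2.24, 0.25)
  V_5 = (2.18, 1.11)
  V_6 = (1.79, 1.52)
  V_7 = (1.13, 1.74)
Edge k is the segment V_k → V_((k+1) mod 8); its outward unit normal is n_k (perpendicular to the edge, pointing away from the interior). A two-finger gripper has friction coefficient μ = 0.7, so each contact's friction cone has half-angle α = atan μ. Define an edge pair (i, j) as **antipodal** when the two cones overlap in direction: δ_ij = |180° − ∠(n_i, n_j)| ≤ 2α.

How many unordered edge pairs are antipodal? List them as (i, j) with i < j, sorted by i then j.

count = 11; pairs: (0,2), (0,3), (0,4), (1,3), (1,4), (1,5), (1,6), (2,5), (2,6), (2,7), (3,7)

α = atan 0.7 = 34.99°;  2α = 69.98°
n_0 = (-0.7843, +0.6204)
n_1 = (-0.9972, -0.0746)
n_2 = (+0.1763, -0.9843)
n_3 = (+0.8480, -0.5300)
n_4 = (+0.9976, +0.0696)
n_5 = (+0.7246, +0.6892)
n_6 = (+0.3162, +0.9487)
n_7 = (-0.3350, +0.9422)
  (0,1): δ = 137.37°  ·
  (0,2): δ = 41.50°  ✓
  (0,3): δ = 6.34°  ✓
  (0,4): δ = 42.34°  ✓
  (0,5): δ = 81.91°  ·
  (0,6): δ = 109.91°  ·
  (0,7): δ = 147.92°  ·
  (1,2): δ = 84.13°  ·
  (1,3): δ = 36.28°  ✓
  (1,4): δ = 0.29°  ✓
  (1,5): δ = 39.29°  ✓
  (1,6): δ = 67.29°  ✓
  (1,7): δ = 105.29°  ·
  (2,3): δ = 132.16°  ·
  (2,4): δ = 96.16°  ·
  (2,5): δ = 56.58°  ✓
  (2,6): δ = 28.59°  ✓
  (2,7): δ = 9.42°  ✓
  (3,4): δ = 144.00°  ·
  (3,5): δ = 104.43°  ·
  (3,6): δ = 76.43°  ·
  (3,7): δ = 38.42°  ✓
  (4,5): δ = 140.42°  ·
  (4,6): δ = 112.43°  ·
  (4,7): δ = 74.42°  ·
  (5,6): δ = 152.00°  ·
  (5,7): δ = 113.99°  ·
  (6,7): δ = 141.99°  ·
antipodal pairs: 11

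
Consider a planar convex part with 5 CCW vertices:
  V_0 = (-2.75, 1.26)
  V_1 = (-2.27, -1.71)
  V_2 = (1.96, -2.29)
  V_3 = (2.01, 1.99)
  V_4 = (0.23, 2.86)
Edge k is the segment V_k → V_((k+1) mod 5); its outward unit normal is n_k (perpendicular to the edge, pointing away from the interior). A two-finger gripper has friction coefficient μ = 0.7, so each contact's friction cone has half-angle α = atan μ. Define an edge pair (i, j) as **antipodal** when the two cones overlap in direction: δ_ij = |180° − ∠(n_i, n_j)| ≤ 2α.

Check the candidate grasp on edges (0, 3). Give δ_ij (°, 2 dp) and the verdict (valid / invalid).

δ = 54.77°, valid

α = atan 0.7 = 34.99°;  2α = 69.98°
edge 0: e_0 = (+0.48, -2.97);  n_0 = (-0.9872, -0.1595)
edge 3: e_3 = (-1.78, +0.87);  n_3 = (+0.4391, +0.8984)
∠(n_0, n_3) = 125.23°
δ = |180° − 125.23°| = 54.77°
54.77° ≤ 2α = 69.98°  →  valid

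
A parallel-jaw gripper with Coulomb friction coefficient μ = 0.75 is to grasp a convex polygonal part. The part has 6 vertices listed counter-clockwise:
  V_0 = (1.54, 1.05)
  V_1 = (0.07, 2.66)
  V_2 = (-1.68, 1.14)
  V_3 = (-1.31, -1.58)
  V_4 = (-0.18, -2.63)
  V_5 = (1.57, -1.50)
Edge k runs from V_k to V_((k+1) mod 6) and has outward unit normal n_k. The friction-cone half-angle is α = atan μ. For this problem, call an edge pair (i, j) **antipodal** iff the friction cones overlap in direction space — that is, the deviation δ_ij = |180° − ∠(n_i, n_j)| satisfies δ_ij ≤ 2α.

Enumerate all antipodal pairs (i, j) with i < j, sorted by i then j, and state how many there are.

count = 7; pairs: (0,2), (0,3), (1,4), (1,5), (2,4), (2,5), (3,5)

α = atan 0.75 = 36.87°;  2α = 73.74°
n_0 = (+0.7385, +0.6743)
n_1 = (-0.6558, +0.7550)
n_2 = (-0.9909, -0.1348)
n_3 = (-0.6807, -0.7326)
n_4 = (+0.5425, -0.8401)
n_5 = (+0.9999, +0.0118)
  (0,1): δ = 91.42°  ·
  (0,2): δ = 34.65°  ✓
  (0,3): δ = 4.70°  ✓
  (0,4): δ = 80.45°  ·
  (0,5): δ = 138.28°  ·
  (1,2): δ = 123.23°  ·
  (1,3): δ = 83.87°  ·
  (1,4): δ = 8.13°  ✓
  (1,5): δ = 49.70°  ✓
  (2,3): δ = 140.64°  ·
  (2,4): δ = 64.90°  ✓
  (2,5): δ = 7.07°  ✓
  (3,4): δ = 104.25°  ·
  (3,5): δ = 46.43°  ✓
  (4,5): δ = 122.18°  ·
antipodal pairs: 7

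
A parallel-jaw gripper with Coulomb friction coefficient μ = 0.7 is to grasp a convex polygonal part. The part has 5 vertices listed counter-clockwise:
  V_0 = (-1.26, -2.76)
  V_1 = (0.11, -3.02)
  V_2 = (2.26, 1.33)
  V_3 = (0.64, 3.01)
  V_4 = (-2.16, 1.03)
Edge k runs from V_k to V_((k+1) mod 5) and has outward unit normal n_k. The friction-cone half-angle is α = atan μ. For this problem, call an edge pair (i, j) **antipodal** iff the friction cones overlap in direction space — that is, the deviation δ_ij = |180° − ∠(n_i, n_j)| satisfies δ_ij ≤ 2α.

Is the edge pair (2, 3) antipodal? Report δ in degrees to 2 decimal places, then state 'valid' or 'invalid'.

δ = 98.69°, invalid

α = atan 0.7 = 34.99°;  2α = 69.98°
edge 2: e_2 = (-1.62, +1.68);  n_2 = (+0.7198, +0.6941)
edge 3: e_3 = (-2.80, -1.98);  n_3 = (-0.5774, +0.8165)
∠(n_2, n_3) = 81.31°
δ = |180° − 81.31°| = 98.69°
98.69° > 2α = 69.98°  →  invalid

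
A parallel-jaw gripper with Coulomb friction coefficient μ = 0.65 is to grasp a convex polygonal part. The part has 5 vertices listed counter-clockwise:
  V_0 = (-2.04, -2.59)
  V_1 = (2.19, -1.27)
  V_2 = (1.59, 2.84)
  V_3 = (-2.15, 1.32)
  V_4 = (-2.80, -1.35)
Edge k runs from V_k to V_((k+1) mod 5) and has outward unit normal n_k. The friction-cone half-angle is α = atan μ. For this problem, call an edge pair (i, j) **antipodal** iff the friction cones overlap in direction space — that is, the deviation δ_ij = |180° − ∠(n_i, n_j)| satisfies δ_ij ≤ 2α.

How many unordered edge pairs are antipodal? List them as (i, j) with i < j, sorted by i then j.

α = atan 0.65 = 33.02°;  2α = 66.05°
n_0 = (+0.2979, -0.9546)
n_1 = (+0.9895, +0.1445)
n_2 = (-0.3765, +0.9264)
n_3 = (-0.9716, +0.2365)
n_4 = (-0.8526, -0.5226)
  (0,1): δ = 99.03°  ·
  (0,2): δ = 4.79°  ✓
  (0,3): δ = 58.99°  ✓
  (0,4): δ = 104.17°  ·
  (1,2): δ = 76.19°  ·
  (1,3): δ = 21.99°  ✓
  (1,4): δ = 23.20°  ✓
  (2,3): δ = 125.80°  ·
  (2,4): δ = 80.61°  ·
  (3,4): δ = 134.81°  ·
antipodal pairs: 4

count = 4; pairs: (0,2), (0,3), (1,3), (1,4)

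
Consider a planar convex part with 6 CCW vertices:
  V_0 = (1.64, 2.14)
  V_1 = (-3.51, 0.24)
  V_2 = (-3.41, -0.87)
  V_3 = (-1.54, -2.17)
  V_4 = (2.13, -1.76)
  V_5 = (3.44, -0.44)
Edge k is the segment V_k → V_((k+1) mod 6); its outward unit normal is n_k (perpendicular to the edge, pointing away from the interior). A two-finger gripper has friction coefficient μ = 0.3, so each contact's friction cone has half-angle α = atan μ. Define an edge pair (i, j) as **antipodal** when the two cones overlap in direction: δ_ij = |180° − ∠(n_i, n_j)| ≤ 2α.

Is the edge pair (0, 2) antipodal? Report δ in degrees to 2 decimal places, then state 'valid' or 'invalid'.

α = atan 0.3 = 16.70°;  2α = 33.40°
edge 0: e_0 = (-5.15, -1.90);  n_0 = (-0.3461, +0.9382)
edge 2: e_2 = (+1.87, -1.30);  n_2 = (-0.5708, -0.8211)
∠(n_0, n_2) = 124.94°
δ = |180° − 124.94°| = 55.06°
55.06° > 2α = 33.40°  →  invalid

δ = 55.06°, invalid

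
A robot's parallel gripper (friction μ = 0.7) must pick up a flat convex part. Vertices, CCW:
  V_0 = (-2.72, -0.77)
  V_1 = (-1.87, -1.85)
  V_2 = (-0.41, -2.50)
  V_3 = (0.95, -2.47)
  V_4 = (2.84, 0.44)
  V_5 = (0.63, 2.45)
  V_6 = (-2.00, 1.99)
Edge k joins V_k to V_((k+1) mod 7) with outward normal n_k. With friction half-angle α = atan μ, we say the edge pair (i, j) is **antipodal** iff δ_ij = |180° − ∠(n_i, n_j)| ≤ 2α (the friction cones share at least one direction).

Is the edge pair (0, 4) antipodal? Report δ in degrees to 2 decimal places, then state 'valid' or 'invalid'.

δ = 9.51°, valid

α = atan 0.7 = 34.99°;  2α = 69.98°
edge 0: e_0 = (+0.85, -1.08);  n_0 = (-0.7858, -0.6185)
edge 4: e_4 = (-2.21, +2.01);  n_4 = (+0.6728, +0.7398)
∠(n_0, n_4) = 170.49°
δ = |180° − 170.49°| = 9.51°
9.51° ≤ 2α = 69.98°  →  valid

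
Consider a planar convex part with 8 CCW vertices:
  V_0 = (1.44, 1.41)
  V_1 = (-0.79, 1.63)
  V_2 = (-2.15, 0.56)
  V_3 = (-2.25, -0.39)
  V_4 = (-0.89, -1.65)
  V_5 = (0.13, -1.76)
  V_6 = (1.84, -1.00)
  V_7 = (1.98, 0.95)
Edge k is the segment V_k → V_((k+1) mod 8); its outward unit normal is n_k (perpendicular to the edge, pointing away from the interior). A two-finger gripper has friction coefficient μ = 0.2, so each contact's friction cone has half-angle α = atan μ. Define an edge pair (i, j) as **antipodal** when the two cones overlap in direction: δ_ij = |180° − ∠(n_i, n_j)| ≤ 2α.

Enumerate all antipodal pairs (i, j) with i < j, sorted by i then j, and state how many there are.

count = 4; pairs: (0,4), (1,5), (2,6), (3,7)

α = atan 0.2 = 11.31°;  2α = 22.62°
n_0 = (+0.0982, +0.9952)
n_1 = (-0.6183, +0.7859)
n_2 = (-0.9945, +0.1047)
n_3 = (-0.6796, -0.7336)
n_4 = (-0.1072, -0.9942)
n_5 = (+0.4061, -0.9138)
n_6 = (+0.9974, -0.0716)
n_7 = (+0.6485, +0.7612)
  (0,1): δ = 136.17°  ·
  (0,2): δ = 90.37°  ·
  (0,3): δ = 37.18°  ·
  (0,4): δ = 0.52°  ✓
  (0,5): δ = 29.60°  ·
  (0,6): δ = 91.53°  ·
  (0,7): δ = 145.21°  ·
  (1,2): δ = 134.20°  ·
  (1,3): δ = 81.01°  ·
  (1,4): δ = 44.35°  ·
  (1,5): δ = 14.23°  ✓
  (1,6): δ = 47.70°  ·
  (1,7): δ = 101.38°  ·
  (2,3): δ = 126.81°  ·
  (2,4): δ = 90.15°  ·
  (2,5): δ = 60.03°  ·
  (2,6): δ = 1.90°  ✓
  (2,7): δ = 55.58°  ·
  (3,4): δ = 143.34°  ·
  (3,5): δ = 113.22°  ·
  (3,6): δ = 51.29°  ·
  (3,7): δ = 2.39°  ✓
  (4,5): δ = 149.88°  ·
  (4,6): δ = 87.95°  ·
  (4,7): δ = 34.27°  ·
  (5,6): δ = 118.07°  ·
  (5,7): δ = 64.39°  ·
  (6,7): δ = 126.32°  ·
antipodal pairs: 4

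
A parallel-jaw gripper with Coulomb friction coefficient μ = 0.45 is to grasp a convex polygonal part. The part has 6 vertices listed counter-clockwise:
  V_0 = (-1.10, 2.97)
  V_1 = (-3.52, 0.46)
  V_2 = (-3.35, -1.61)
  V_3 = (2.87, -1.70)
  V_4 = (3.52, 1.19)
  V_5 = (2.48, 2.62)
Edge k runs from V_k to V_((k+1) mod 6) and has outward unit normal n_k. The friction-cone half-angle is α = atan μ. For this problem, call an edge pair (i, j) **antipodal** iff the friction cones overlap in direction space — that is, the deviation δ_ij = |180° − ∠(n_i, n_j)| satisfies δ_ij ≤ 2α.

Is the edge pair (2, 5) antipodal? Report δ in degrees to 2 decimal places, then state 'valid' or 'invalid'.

α = atan 0.45 = 24.23°;  2α = 48.46°
edge 2: e_2 = (+6.22, -0.09);  n_2 = (-0.0145, -0.9999)
edge 5: e_5 = (-3.58, +0.35);  n_5 = (+0.0973, +0.9953)
∠(n_2, n_5) = 175.25°
δ = |180° − 175.25°| = 4.75°
4.75° ≤ 2α = 48.46°  →  valid

δ = 4.75°, valid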